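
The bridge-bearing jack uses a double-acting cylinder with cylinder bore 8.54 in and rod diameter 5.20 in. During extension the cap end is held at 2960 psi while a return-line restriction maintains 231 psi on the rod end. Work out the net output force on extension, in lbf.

F ≈ 1.61e5 lbf

Cap-side area A_cap = π/4 × (8.54 in)² = 57.28 in^2
Rod-side annular area A_ann = π/4 × (8.54² − 5.20²) = 36.04 in^2
Net thrust = P_cap·A_cap − P_rod·A_ann = 1.695e5 lbf − 8326 lbf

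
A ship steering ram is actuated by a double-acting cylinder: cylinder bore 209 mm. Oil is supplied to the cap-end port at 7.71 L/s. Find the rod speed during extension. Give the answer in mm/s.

Cap-side area A_cap = π/4 × (209 mm)² = 34310 mm^2
v = Q / A

v ≈ 225 mm/s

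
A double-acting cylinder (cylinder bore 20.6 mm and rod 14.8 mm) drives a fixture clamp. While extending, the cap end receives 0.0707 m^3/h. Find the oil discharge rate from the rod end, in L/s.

Cap-side area A_cap = π/4 × (20.6 mm)² = 333.3 mm^2
Rod-side annular area A_ann = π/4 × (20.6² − 14.8²) = 161.3 mm^2
Piston speed v = Q_in/A_cap; rod-end outflow Q_out = v × A_ann = Q_in × A_ann/A_cap.

Q_out ≈ 0.00950 L/s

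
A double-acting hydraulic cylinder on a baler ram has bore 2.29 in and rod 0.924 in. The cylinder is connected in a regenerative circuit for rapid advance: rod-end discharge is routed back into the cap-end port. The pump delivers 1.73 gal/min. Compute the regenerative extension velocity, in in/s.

v ≈ 9.93 in/s

In regeneration the rod-end outflow joins the pump flow into the cap end, so the net volume the pump must supply per unit advance equals the rod cross-section area.
Rod cross-section A_rod = π/4 × (0.924 in)² = 0.6706 in^2
v = Q_pump / A_rod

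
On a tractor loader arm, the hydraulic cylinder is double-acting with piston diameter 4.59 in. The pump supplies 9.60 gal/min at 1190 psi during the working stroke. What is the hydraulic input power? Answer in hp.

Hydraulic power = P × Q

W ≈ 6.66 hp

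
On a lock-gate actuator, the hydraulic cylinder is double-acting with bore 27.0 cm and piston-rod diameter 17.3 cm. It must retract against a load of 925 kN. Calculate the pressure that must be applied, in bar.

Rod-side annular area A_ann = π/4 × (27.0² − 17.3²) = 337.5 cm^2
Retraction: pressure acts on the annular area.
P = F / A = 925 kN / A

P ≈ 274 bar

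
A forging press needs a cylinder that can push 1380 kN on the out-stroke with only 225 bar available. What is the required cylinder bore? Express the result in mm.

Extension force acts on the full piston face: F = P × (π/4)D².
D = √(4F / (πP)) = √(4 × 1380 kN / (π × 225 bar))

D ≈ 279 mm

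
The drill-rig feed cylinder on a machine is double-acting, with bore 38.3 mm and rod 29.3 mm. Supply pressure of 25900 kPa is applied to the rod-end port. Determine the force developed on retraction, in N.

F ≈ 12400 N

Rod-side annular area A_ann = π/4 × (38.3² − 29.3²) = 477.8 mm^2
On retraction the pressure acts on the annular area (bore minus rod).
F = P × A_ann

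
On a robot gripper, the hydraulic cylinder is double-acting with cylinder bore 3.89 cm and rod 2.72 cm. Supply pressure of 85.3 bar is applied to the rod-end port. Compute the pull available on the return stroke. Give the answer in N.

F ≈ 5180 N

Rod-side annular area A_ann = π/4 × (3.89² − 2.72²) = 6.074 cm^2
On retraction the pressure acts on the annular area (bore minus rod).
F = P × A_ann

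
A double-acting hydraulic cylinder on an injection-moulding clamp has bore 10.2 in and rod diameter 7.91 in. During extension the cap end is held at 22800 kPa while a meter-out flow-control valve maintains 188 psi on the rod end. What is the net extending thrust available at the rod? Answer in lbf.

F ≈ 2.64e5 lbf

Cap-side area A_cap = π/4 × (10.2 in)² = 81.71 in^2
Rod-side annular area A_ann = π/4 × (10.2² − 7.91²) = 32.57 in^2
Net thrust = P_cap·A_cap − P_rod·A_ann = 2.702e5 lbf − 6124 lbf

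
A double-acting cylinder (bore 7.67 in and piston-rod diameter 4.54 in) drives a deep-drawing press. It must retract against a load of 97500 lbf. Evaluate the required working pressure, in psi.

Rod-side annular area A_ann = π/4 × (7.67² − 4.54²) = 30.02 in^2
Retraction: pressure acts on the annular area.
P = F / A = 97500 lbf / A

P ≈ 3250 psi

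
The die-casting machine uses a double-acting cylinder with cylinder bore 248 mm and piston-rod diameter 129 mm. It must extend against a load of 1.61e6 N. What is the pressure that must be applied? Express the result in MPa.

P ≈ 33.3 MPa

Cap-side area A_cap = π/4 × (248 mm)² = 48310 mm^2
P = F / A = 1.61e6 N / A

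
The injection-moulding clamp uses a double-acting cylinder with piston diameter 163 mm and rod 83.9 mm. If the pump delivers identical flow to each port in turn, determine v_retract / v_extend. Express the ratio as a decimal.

Cap-side area A_cap = π/4 × (163 mm)² = 20870 mm^2
Rod-side annular area A_ann = π/4 × (163² − 83.9²) = 15340 mm^2
For equal Q, v ∝ 1/A, so v_ret/v_ext = A_cap/A_ann.

v_ret/v_ext ≈ 1.36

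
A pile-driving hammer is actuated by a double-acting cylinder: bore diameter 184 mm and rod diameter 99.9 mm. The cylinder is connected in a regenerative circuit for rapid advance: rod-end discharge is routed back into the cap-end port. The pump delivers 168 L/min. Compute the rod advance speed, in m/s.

In regeneration the rod-end outflow joins the pump flow into the cap end, so the net volume the pump must supply per unit advance equals the rod cross-section area.
Rod cross-section A_rod = π/4 × (99.9 mm)² = 7838 mm^2
v = Q_pump / A_rod

v ≈ 0.357 m/s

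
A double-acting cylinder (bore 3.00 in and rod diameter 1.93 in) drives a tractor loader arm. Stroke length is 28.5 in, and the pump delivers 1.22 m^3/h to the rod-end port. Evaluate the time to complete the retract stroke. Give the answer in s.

Rod-side annular area A_ann = π/4 × (3.00² − 1.93²) = 4.143 in^2
Swept volume V = A × L; t = V / Q = A·L / Q

t ≈ 5.71 s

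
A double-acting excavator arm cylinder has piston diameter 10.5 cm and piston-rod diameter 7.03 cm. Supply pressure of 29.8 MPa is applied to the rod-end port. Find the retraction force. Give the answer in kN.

Rod-side annular area A_ann = π/4 × (10.5² − 7.03²) = 47.78 cm^2
On retraction the pressure acts on the annular area (bore minus rod).
F = P × A_ann

F ≈ 142 kN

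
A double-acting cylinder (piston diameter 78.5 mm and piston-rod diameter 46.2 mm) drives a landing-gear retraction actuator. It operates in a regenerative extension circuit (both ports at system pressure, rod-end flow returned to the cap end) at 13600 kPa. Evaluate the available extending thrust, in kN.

With equal pressure on both faces, forces on the annular region cancel; the net push is pressure × rod cross-section.
Rod cross-section A_rod = π/4 × (46.2 mm)² = 1676 mm^2
F = P × A_rod

F ≈ 22.8 kN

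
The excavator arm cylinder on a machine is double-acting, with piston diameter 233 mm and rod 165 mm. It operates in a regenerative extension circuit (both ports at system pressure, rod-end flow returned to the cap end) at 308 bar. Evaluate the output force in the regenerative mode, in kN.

F ≈ 659 kN

With equal pressure on both faces, forces on the annular region cancel; the net push is pressure × rod cross-section.
Rod cross-section A_rod = π/4 × (165 mm)² = 21380 mm^2
F = P × A_rod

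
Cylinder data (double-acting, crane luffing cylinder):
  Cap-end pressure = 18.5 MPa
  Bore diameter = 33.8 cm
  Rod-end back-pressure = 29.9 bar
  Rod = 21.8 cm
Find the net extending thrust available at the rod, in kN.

F ≈ 1500 kN

Cap-side area A_cap = π/4 × (33.8 cm)² = 897.3 cm^2
Rod-side annular area A_ann = π/4 × (33.8² − 21.8²) = 524.0 cm^2
Net thrust = P_cap·A_cap − P_rod·A_ann = 1660 kN − 156.7 kN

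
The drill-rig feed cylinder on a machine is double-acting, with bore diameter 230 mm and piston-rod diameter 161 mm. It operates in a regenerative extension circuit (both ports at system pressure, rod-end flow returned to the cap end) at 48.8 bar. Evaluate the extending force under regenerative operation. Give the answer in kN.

F ≈ 99.3 kN

With equal pressure on both faces, forces on the annular region cancel; the net push is pressure × rod cross-section.
Rod cross-section A_rod = π/4 × (161 mm)² = 20360 mm^2
F = P × A_rod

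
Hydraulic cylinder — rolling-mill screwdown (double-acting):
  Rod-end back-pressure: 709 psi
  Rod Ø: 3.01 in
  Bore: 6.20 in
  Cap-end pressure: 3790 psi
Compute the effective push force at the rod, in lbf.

Cap-side area A_cap = π/4 × (6.20 in)² = 30.19 in^2
Rod-side annular area A_ann = π/4 × (6.20² − 3.01²) = 23.07 in^2
Net thrust = P_cap·A_cap − P_rod·A_ann = 1.144e5 lbf − 16360 lbf

F ≈ 98100 lbf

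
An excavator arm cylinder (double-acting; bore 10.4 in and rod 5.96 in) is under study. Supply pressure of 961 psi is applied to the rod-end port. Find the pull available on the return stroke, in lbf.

F ≈ 54800 lbf

Rod-side annular area A_ann = π/4 × (10.4² − 5.96²) = 57.05 in^2
On retraction the pressure acts on the annular area (bore minus rod).
F = P × A_ann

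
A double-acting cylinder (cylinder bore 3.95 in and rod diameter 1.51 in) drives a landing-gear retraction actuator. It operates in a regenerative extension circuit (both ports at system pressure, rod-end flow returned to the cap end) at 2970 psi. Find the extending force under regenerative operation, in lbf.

F ≈ 5320 lbf

With equal pressure on both faces, forces on the annular region cancel; the net push is pressure × rod cross-section.
Rod cross-section A_rod = π/4 × (1.51 in)² = 1.791 in^2
F = P × A_rod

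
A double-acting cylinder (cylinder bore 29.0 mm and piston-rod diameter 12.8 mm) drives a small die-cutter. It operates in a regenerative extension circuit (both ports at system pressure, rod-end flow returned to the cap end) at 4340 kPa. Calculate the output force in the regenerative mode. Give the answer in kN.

F ≈ 0.558 kN

With equal pressure on both faces, forces on the annular region cancel; the net push is pressure × rod cross-section.
Rod cross-section A_rod = π/4 × (12.8 mm)² = 128.7 mm^2
F = P × A_rod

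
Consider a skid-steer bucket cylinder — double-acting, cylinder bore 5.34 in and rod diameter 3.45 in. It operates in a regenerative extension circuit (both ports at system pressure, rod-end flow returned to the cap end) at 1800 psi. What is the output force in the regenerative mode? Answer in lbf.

F ≈ 16800 lbf

With equal pressure on both faces, forces on the annular region cancel; the net push is pressure × rod cross-section.
Rod cross-section A_rod = π/4 × (3.45 in)² = 9.348 in^2
F = P × A_rod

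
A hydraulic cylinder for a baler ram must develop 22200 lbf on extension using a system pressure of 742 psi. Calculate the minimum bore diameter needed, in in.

D ≈ 6.17 in

Extension force acts on the full piston face: F = P × (π/4)D².
D = √(4F / (πP)) = √(4 × 22200 lbf / (π × 742 psi))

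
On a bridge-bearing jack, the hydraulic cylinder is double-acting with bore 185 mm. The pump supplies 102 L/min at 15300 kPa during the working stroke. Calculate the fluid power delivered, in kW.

W ≈ 26.0 kW

Hydraulic power = P × Q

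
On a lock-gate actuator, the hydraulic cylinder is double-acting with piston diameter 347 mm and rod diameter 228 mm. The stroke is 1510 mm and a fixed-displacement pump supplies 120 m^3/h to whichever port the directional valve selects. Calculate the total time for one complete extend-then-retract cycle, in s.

Cap-side area A_cap = π/4 × (347 mm)² = 94570 mm^2
Rod-side annular area A_ann = π/4 × (347² − 228²) = 53740 mm^2
t_ext = A_cap·L/Q = 4.284 s
t_ret = A_ann·L/Q = 2.434 s
t_cycle = t_ext + t_ret

t ≈ 6.72 s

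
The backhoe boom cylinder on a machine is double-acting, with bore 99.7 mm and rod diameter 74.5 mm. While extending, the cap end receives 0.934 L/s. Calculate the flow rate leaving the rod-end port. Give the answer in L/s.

Q_out ≈ 0.412 L/s

Cap-side area A_cap = π/4 × (99.7 mm)² = 7807 mm^2
Rod-side annular area A_ann = π/4 × (99.7² − 74.5²) = 3448 mm^2
Piston speed v = Q_in/A_cap; rod-end outflow Q_out = v × A_ann = Q_in × A_ann/A_cap.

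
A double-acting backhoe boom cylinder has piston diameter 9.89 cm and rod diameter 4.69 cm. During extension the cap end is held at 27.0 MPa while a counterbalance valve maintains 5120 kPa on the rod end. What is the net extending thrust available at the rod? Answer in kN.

F ≈ 177 kN

Cap-side area A_cap = π/4 × (9.89 cm)² = 76.82 cm^2
Rod-side annular area A_ann = π/4 × (9.89² − 4.69²) = 59.55 cm^2
Net thrust = P_cap·A_cap − P_rod·A_ann = 207.4 kN − 30.49 kN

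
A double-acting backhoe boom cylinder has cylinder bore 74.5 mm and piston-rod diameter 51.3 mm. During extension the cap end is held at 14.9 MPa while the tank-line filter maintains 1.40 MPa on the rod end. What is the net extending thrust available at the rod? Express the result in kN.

Cap-side area A_cap = π/4 × (74.5 mm)² = 4359 mm^2
Rod-side annular area A_ann = π/4 × (74.5² − 51.3²) = 2292 mm^2
Net thrust = P_cap·A_cap − P_rod·A_ann = 64.95 kN − 3.209 kN

F ≈ 61.7 kN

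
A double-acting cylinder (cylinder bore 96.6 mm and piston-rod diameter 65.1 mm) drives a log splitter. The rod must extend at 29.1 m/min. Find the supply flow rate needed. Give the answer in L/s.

Q ≈ 3.55 L/s

Cap-side area A_cap = π/4 × (96.6 mm)² = 7329 mm^2
Q = A × v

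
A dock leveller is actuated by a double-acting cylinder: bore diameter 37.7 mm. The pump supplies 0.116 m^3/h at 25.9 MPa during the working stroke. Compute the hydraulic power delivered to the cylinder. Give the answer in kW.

Hydraulic power = P × Q

W ≈ 0.835 kW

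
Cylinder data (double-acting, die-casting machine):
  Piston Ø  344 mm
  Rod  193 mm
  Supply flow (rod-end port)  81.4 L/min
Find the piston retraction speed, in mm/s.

Rod-side annular area A_ann = π/4 × (344² − 193²) = 63690 mm^2
Flow into the rod-end port fills the annular volume.
v = Q / A

v ≈ 21.3 mm/s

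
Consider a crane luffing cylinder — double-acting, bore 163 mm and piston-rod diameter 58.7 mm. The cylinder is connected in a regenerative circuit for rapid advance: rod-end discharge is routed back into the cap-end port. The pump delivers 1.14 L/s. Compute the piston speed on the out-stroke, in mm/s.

v ≈ 421 mm/s

In regeneration the rod-end outflow joins the pump flow into the cap end, so the net volume the pump must supply per unit advance equals the rod cross-section area.
Rod cross-section A_rod = π/4 × (58.7 mm)² = 2706 mm^2
v = Q_pump / A_rod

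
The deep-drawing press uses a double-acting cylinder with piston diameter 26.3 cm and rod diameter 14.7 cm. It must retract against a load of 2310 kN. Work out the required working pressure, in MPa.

P ≈ 61.8 MPa

Rod-side annular area A_ann = π/4 × (26.3² − 14.7²) = 373.5 cm^2
Retraction: pressure acts on the annular area.
P = F / A = 2310 kN / A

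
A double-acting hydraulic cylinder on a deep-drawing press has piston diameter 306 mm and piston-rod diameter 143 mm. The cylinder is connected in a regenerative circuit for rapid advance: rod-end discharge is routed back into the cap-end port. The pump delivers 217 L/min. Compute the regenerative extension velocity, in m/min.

In regeneration the rod-end outflow joins the pump flow into the cap end, so the net volume the pump must supply per unit advance equals the rod cross-section area.
Rod cross-section A_rod = π/4 × (143 mm)² = 16060 mm^2
v = Q_pump / A_rod

v ≈ 13.5 m/min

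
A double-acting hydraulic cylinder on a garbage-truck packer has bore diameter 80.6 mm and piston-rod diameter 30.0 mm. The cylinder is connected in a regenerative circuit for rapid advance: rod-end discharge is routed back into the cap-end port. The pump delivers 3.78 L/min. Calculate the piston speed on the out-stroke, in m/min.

In regeneration the rod-end outflow joins the pump flow into the cap end, so the net volume the pump must supply per unit advance equals the rod cross-section area.
Rod cross-section A_rod = π/4 × (30.0 mm)² = 706.9 mm^2
v = Q_pump / A_rod

v ≈ 5.35 m/min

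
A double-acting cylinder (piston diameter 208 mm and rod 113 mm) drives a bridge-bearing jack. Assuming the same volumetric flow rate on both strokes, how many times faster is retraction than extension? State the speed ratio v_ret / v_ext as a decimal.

Cap-side area A_cap = π/4 × (208 mm)² = 33980 mm^2
Rod-side annular area A_ann = π/4 × (208² − 113²) = 23950 mm^2
For equal Q, v ∝ 1/A, so v_ret/v_ext = A_cap/A_ann.

v_ret/v_ext ≈ 1.42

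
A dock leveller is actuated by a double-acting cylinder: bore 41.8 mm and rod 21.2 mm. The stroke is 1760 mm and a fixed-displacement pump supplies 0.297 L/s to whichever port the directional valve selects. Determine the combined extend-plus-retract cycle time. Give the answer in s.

Cap-side area A_cap = π/4 × (41.8 mm)² = 1372 mm^2
Rod-side annular area A_ann = π/4 × (41.8² − 21.2²) = 1019 mm^2
t_ext = A_cap·L/Q = 8.132 s
t_ret = A_ann·L/Q = 6.040 s
t_cycle = t_ext + t_ret

t ≈ 14.2 s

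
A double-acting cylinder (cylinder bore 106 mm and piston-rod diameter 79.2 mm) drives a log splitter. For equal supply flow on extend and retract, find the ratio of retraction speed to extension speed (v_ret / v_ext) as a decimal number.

v_ret/v_ext ≈ 2.26

Cap-side area A_cap = π/4 × (106 mm)² = 8825 mm^2
Rod-side annular area A_ann = π/4 × (106² − 79.2²) = 3898 mm^2
For equal Q, v ∝ 1/A, so v_ret/v_ext = A_cap/A_ann.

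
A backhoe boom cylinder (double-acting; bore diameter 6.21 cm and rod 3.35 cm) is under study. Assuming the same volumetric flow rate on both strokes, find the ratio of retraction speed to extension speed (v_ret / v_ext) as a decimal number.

v_ret/v_ext ≈ 1.41

Cap-side area A_cap = π/4 × (6.21 cm)² = 30.29 cm^2
Rod-side annular area A_ann = π/4 × (6.21² − 3.35²) = 21.47 cm^2
For equal Q, v ∝ 1/A, so v_ret/v_ext = A_cap/A_ann.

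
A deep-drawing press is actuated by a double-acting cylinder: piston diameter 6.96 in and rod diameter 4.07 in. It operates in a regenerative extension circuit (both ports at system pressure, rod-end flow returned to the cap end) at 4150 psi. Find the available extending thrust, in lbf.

With equal pressure on both faces, forces on the annular region cancel; the net push is pressure × rod cross-section.
Rod cross-section A_rod = π/4 × (4.07 in)² = 13.01 in^2
F = P × A_rod

F ≈ 54000 lbf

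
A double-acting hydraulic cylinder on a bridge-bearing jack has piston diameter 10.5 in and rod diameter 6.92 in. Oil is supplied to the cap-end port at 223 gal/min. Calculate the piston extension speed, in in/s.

Cap-side area A_cap = π/4 × (10.5 in)² = 86.59 in^2
v = Q / A

v ≈ 9.92 in/s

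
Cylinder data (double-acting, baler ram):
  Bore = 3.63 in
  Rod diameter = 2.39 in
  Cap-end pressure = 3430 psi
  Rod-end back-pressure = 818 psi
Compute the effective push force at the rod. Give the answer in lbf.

Cap-side area A_cap = π/4 × (3.63 in)² = 10.35 in^2
Rod-side annular area A_ann = π/4 × (3.63² − 2.39²) = 5.863 in^2
Net thrust = P_cap·A_cap − P_rod·A_ann = 35500 lbf − 4796 lbf

F ≈ 30700 lbf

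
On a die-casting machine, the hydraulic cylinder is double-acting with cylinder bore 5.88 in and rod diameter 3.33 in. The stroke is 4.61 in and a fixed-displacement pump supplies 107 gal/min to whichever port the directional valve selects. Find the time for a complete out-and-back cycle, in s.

Cap-side area A_cap = π/4 × (5.88 in)² = 27.15 in^2
Rod-side annular area A_ann = π/4 × (5.88² − 3.33²) = 18.45 in^2
t_ext = A_cap·L/Q = 0.3039 s
t_ret = A_ann·L/Q = 0.2064 s
t_cycle = t_ext + t_ret

t ≈ 0.510 s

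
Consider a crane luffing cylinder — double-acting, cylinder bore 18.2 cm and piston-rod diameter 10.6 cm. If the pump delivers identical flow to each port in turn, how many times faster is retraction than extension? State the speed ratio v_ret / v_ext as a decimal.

Cap-side area A_cap = π/4 × (18.2 cm)² = 260.2 cm^2
Rod-side annular area A_ann = π/4 × (18.2² − 10.6²) = 171.9 cm^2
For equal Q, v ∝ 1/A, so v_ret/v_ext = A_cap/A_ann.

v_ret/v_ext ≈ 1.51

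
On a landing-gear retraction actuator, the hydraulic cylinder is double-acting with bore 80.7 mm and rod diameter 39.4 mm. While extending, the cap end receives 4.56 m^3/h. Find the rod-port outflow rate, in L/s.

Cap-side area A_cap = π/4 × (80.7 mm)² = 5115 mm^2
Rod-side annular area A_ann = π/4 × (80.7² − 39.4²) = 3896 mm^2
Piston speed v = Q_in/A_cap; rod-end outflow Q_out = v × A_ann = Q_in × A_ann/A_cap.

Q_out ≈ 0.965 L/s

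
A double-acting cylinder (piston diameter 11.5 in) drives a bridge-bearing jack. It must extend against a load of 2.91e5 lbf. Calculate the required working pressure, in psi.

Cap-side area A_cap = π/4 × (11.5 in)² = 103.9 in^2
P = F / A = 2.91e5 lbf / A

P ≈ 2800 psi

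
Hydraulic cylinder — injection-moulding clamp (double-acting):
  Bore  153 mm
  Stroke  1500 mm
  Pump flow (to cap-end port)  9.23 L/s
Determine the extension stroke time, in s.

Cap-side area A_cap = π/4 × (153 mm)² = 18390 mm^2
Swept volume V = A × L; t = V / Q = A·L / Q

t ≈ 2.99 s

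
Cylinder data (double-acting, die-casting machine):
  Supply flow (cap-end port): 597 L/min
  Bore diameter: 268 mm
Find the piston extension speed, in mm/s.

v ≈ 176 mm/s

Cap-side area A_cap = π/4 × (268 mm)² = 56410 mm^2
v = Q / A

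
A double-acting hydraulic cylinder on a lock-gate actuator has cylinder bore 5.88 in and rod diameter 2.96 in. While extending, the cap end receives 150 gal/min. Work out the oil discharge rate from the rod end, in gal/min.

Cap-side area A_cap = π/4 × (5.88 in)² = 27.15 in^2
Rod-side annular area A_ann = π/4 × (5.88² − 2.96²) = 20.27 in^2
Piston speed v = Q_in/A_cap; rod-end outflow Q_out = v × A_ann = Q_in × A_ann/A_cap.

Q_out ≈ 112 gal/min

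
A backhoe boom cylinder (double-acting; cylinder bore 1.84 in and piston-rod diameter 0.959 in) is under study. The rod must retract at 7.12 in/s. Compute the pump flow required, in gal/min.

Q ≈ 3.58 gal/min

Rod-side annular area A_ann = π/4 × (1.84² − 0.959²) = 1.937 in^2
Q = A × v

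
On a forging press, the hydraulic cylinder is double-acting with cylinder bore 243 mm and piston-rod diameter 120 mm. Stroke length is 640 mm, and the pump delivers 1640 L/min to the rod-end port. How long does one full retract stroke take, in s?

Rod-side annular area A_ann = π/4 × (243² − 120²) = 35070 mm^2
Swept volume V = A × L; t = V / Q = A·L / Q

t ≈ 0.821 s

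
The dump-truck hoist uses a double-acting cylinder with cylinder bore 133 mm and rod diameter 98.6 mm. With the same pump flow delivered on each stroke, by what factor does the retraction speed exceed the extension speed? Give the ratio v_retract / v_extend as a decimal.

v_ret/v_ext ≈ 2.22

Cap-side area A_cap = π/4 × (133 mm)² = 13890 mm^2
Rod-side annular area A_ann = π/4 × (133² − 98.6²) = 6257 mm^2
For equal Q, v ∝ 1/A, so v_ret/v_ext = A_cap/A_ann.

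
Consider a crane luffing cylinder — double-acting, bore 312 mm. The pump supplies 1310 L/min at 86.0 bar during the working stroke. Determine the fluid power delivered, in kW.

W ≈ 188 kW

Hydraulic power = P × Q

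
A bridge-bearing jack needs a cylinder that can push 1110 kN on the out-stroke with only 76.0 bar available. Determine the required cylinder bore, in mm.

D ≈ 431 mm

Extension force acts on the full piston face: F = P × (π/4)D².
D = √(4F / (πP)) = √(4 × 1110 kN / (π × 76.0 bar))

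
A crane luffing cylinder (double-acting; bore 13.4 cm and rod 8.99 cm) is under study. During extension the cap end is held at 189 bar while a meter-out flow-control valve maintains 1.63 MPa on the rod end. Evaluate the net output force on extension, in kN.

Cap-side area A_cap = π/4 × (13.4 cm)² = 141.0 cm^2
Rod-side annular area A_ann = π/4 × (13.4² − 8.99²) = 77.55 cm^2
Net thrust = P_cap·A_cap − P_rod·A_ann = 266.5 kN − 12.64 kN

F ≈ 254 kN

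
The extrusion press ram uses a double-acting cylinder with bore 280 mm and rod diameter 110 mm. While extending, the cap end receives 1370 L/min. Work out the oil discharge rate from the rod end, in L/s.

Q_out ≈ 19.3 L/s

Cap-side area A_cap = π/4 × (280 mm)² = 61580 mm^2
Rod-side annular area A_ann = π/4 × (280² − 110²) = 52070 mm^2
Piston speed v = Q_in/A_cap; rod-end outflow Q_out = v × A_ann = Q_in × A_ann/A_cap.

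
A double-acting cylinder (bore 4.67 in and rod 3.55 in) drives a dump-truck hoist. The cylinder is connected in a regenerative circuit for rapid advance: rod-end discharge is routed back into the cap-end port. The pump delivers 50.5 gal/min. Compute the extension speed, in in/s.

v ≈ 19.6 in/s

In regeneration the rod-end outflow joins the pump flow into the cap end, so the net volume the pump must supply per unit advance equals the rod cross-section area.
Rod cross-section A_rod = π/4 × (3.55 in)² = 9.898 in^2
v = Q_pump / A_rod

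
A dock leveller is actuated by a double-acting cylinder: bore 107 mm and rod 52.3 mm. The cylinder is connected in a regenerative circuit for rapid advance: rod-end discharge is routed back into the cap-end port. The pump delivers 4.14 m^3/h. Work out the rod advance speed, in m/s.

v ≈ 0.535 m/s

In regeneration the rod-end outflow joins the pump flow into the cap end, so the net volume the pump must supply per unit advance equals the rod cross-section area.
Rod cross-section A_rod = π/4 × (52.3 mm)² = 2148 mm^2
v = Q_pump / A_rod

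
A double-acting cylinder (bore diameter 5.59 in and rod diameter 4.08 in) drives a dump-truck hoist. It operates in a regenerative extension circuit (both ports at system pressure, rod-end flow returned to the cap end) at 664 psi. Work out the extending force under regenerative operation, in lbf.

F ≈ 8680 lbf

With equal pressure on both faces, forces on the annular region cancel; the net push is pressure × rod cross-section.
Rod cross-section A_rod = π/4 × (4.08 in)² = 13.07 in^2
F = P × A_rod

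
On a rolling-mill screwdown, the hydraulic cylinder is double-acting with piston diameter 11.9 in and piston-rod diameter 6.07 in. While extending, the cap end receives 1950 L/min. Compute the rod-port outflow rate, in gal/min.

Cap-side area A_cap = π/4 × (11.9 in)² = 111.2 in^2
Rod-side annular area A_ann = π/4 × (11.9² − 6.07²) = 82.28 in^2
Piston speed v = Q_in/A_cap; rod-end outflow Q_out = v × A_ann = Q_in × A_ann/A_cap.

Q_out ≈ 381 gal/min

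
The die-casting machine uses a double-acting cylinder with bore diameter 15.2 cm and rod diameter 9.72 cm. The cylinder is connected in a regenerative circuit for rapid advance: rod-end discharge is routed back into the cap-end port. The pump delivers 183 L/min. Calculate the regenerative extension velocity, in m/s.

v ≈ 0.411 m/s

In regeneration the rod-end outflow joins the pump flow into the cap end, so the net volume the pump must supply per unit advance equals the rod cross-section area.
Rod cross-section A_rod = π/4 × (9.72 cm)² = 74.20 cm^2
v = Q_pump / A_rod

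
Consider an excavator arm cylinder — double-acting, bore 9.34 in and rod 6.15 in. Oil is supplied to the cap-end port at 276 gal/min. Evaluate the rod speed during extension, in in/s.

v ≈ 15.5 in/s

Cap-side area A_cap = π/4 × (9.34 in)² = 68.51 in^2
v = Q / A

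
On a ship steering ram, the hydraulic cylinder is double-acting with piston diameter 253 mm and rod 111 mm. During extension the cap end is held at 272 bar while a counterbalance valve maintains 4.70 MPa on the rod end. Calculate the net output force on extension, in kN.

F ≈ 1180 kN

Cap-side area A_cap = π/4 × (253 mm)² = 50270 mm^2
Rod-side annular area A_ann = π/4 × (253² − 111²) = 40600 mm^2
Net thrust = P_cap·A_cap − P_rod·A_ann = 1367 kN − 190.8 kN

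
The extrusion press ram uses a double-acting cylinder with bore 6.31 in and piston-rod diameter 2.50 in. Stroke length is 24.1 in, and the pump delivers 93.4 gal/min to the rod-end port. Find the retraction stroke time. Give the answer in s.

Rod-side annular area A_ann = π/4 × (6.31² − 2.50²) = 26.36 in^2
Swept volume V = A × L; t = V / Q = A·L / Q

t ≈ 1.77 s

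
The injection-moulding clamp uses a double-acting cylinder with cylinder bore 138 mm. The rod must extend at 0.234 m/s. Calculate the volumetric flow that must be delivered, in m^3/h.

Q ≈ 12.6 m^3/h

Cap-side area A_cap = π/4 × (138 mm)² = 14960 mm^2
Q = A × v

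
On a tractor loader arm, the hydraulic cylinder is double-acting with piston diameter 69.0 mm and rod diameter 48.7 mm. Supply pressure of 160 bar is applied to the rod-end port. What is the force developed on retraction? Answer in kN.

F ≈ 30.0 kN

Rod-side annular area A_ann = π/4 × (69.0² − 48.7²) = 1877 mm^2
On retraction the pressure acts on the annular area (bore minus rod).
F = P × A_ann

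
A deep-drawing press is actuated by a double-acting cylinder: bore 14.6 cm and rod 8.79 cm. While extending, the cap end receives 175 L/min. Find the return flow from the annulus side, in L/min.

Q_out ≈ 112 L/min

Cap-side area A_cap = π/4 × (14.6 cm)² = 167.4 cm^2
Rod-side annular area A_ann = π/4 × (14.6² − 8.79²) = 106.7 cm^2
Piston speed v = Q_in/A_cap; rod-end outflow Q_out = v × A_ann = Q_in × A_ann/A_cap.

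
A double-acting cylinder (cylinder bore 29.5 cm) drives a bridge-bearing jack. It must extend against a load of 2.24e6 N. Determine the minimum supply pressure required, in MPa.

Cap-side area A_cap = π/4 × (29.5 cm)² = 683.5 cm^2
P = F / A = 2.24e6 N / A

P ≈ 32.8 MPa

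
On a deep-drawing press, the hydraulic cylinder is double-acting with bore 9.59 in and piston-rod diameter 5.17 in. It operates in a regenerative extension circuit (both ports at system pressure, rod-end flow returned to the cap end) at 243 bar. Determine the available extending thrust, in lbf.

F ≈ 74000 lbf

With equal pressure on both faces, forces on the annular region cancel; the net push is pressure × rod cross-section.
Rod cross-section A_rod = π/4 × (5.17 in)² = 20.99 in^2
F = P × A_rod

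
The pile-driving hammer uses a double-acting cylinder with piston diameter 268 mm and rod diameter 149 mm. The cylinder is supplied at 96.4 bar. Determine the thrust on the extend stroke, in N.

Cap-side area A_cap = π/4 × (268 mm)² = 56410 mm^2
F = P × A_cap = 96.4 bar × A_cap

F ≈ 5.44e5 N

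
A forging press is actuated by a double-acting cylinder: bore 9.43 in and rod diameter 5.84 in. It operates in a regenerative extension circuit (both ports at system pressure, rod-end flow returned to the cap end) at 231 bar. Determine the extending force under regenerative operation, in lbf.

With equal pressure on both faces, forces on the annular region cancel; the net push is pressure × rod cross-section.
Rod cross-section A_rod = π/4 × (5.84 in)² = 26.79 in^2
F = P × A_rod

F ≈ 89700 lbf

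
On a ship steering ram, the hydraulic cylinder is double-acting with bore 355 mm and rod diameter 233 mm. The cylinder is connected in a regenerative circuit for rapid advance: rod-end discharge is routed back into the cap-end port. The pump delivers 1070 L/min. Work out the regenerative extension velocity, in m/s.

In regeneration the rod-end outflow joins the pump flow into the cap end, so the net volume the pump must supply per unit advance equals the rod cross-section area.
Rod cross-section A_rod = π/4 × (233 mm)² = 42640 mm^2
v = Q_pump / A_rod

v ≈ 0.418 m/s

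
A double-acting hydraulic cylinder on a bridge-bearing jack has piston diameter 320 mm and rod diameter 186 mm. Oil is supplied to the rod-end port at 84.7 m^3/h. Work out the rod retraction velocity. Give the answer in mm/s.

v ≈ 442 mm/s

Rod-side annular area A_ann = π/4 × (320² − 186²) = 53250 mm^2
Flow into the rod-end port fills the annular volume.
v = Q / A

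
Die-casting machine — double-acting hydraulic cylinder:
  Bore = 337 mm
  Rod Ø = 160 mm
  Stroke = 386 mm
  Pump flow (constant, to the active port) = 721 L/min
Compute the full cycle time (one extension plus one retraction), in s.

t ≈ 5.08 s

Cap-side area A_cap = π/4 × (337 mm)² = 89200 mm^2
Rod-side annular area A_ann = π/4 × (337² − 160²) = 69090 mm^2
t_ext = A_cap·L/Q = 2.865 s
t_ret = A_ann·L/Q = 2.219 s
t_cycle = t_ext + t_ret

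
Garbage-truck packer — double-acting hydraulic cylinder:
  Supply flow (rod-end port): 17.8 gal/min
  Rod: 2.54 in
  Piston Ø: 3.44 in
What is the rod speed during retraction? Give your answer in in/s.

v ≈ 16.2 in/s

Rod-side annular area A_ann = π/4 × (3.44² − 2.54²) = 4.227 in^2
Flow into the rod-end port fills the annular volume.
v = Q / A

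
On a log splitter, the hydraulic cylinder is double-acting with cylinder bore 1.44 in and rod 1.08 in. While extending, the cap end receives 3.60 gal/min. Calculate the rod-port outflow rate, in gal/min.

Cap-side area A_cap = π/4 × (1.44 in)² = 1.629 in^2
Rod-side annular area A_ann = π/4 × (1.44² − 1.08²) = 0.7125 in^2
Piston speed v = Q_in/A_cap; rod-end outflow Q_out = v × A_ann = Q_in × A_ann/A_cap.

Q_out ≈ 1.57 gal/min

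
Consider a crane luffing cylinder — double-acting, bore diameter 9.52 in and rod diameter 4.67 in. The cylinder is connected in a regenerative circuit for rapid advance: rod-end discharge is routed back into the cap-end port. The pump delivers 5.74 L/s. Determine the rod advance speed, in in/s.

In regeneration the rod-end outflow joins the pump flow into the cap end, so the net volume the pump must supply per unit advance equals the rod cross-section area.
Rod cross-section A_rod = π/4 × (4.67 in)² = 17.13 in^2
v = Q_pump / A_rod

v ≈ 20.4 in/s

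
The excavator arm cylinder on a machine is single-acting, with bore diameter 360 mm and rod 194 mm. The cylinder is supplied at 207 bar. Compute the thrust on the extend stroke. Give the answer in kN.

F ≈ 2110 kN

Cap-side area A_cap = π/4 × (360 mm)² = 1.018e5 mm^2
F = P × A_cap = 207 bar × A_cap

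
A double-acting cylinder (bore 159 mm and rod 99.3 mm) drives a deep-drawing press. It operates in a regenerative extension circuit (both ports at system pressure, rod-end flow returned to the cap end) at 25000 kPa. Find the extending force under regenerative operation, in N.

F ≈ 1.94e5 N

With equal pressure on both faces, forces on the annular region cancel; the net push is pressure × rod cross-section.
Rod cross-section A_rod = π/4 × (99.3 mm)² = 7744 mm^2
F = P × A_rod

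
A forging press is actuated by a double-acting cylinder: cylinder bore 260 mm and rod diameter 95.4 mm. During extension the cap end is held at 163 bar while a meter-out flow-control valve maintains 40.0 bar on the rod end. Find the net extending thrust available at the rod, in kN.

Cap-side area A_cap = π/4 × (260 mm)² = 53090 mm^2
Rod-side annular area A_ann = π/4 × (260² − 95.4²) = 45940 mm^2
Net thrust = P_cap·A_cap − P_rod·A_ann = 865.4 kN − 183.8 kN

F ≈ 682 kN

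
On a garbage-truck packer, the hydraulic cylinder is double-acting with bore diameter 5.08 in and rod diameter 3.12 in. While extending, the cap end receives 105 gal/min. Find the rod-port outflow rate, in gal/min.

Q_out ≈ 65.4 gal/min

Cap-side area A_cap = π/4 × (5.08 in)² = 20.27 in^2
Rod-side annular area A_ann = π/4 × (5.08² − 3.12²) = 12.62 in^2
Piston speed v = Q_in/A_cap; rod-end outflow Q_out = v × A_ann = Q_in × A_ann/A_cap.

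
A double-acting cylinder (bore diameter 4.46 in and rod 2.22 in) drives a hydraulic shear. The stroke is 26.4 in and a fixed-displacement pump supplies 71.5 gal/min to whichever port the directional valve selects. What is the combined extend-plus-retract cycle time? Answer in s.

t ≈ 2.63 s

Cap-side area A_cap = π/4 × (4.46 in)² = 15.62 in^2
Rod-side annular area A_ann = π/4 × (4.46² − 2.22²) = 11.75 in^2
t_ext = A_cap·L/Q = 1.498 s
t_ret = A_ann·L/Q = 1.127 s
t_cycle = t_ext + t_ret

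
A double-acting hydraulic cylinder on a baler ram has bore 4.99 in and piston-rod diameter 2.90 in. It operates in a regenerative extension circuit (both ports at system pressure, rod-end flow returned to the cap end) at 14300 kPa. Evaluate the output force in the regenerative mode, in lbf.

F ≈ 13700 lbf

With equal pressure on both faces, forces on the annular region cancel; the net push is pressure × rod cross-section.
Rod cross-section A_rod = π/4 × (2.90 in)² = 6.605 in^2
F = P × A_rod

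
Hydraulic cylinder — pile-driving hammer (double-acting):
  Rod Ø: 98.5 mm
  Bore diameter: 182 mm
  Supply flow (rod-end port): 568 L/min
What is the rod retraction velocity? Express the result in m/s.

v ≈ 0.515 m/s

Rod-side annular area A_ann = π/4 × (182² − 98.5²) = 18400 mm^2
Flow into the rod-end port fills the annular volume.
v = Q / A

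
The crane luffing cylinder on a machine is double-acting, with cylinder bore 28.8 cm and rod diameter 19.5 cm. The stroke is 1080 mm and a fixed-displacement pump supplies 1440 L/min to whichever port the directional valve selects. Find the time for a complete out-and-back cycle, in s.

Cap-side area A_cap = π/4 × (28.8 cm)² = 651.4 cm^2
Rod-side annular area A_ann = π/4 × (28.8² − 19.5²) = 352.8 cm^2
t_ext = A_cap·L/Q = 2.931 s
t_ret = A_ann·L/Q = 1.588 s
t_cycle = t_ext + t_ret

t ≈ 4.52 s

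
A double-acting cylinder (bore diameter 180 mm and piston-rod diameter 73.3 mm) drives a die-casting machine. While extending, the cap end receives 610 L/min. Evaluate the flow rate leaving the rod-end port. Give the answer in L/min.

Q_out ≈ 509 L/min

Cap-side area A_cap = π/4 × (180 mm)² = 25450 mm^2
Rod-side annular area A_ann = π/4 × (180² − 73.3²) = 21230 mm^2
Piston speed v = Q_in/A_cap; rod-end outflow Q_out = v × A_ann = Q_in × A_ann/A_cap.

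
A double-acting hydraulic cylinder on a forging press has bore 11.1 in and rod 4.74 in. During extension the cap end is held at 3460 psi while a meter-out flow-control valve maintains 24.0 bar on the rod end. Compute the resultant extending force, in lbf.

F ≈ 3.07e5 lbf

Cap-side area A_cap = π/4 × (11.1 in)² = 96.77 in^2
Rod-side annular area A_ann = π/4 × (11.1² − 4.74²) = 79.12 in^2
Net thrust = P_cap·A_cap − P_rod·A_ann = 3.348e5 lbf − 27540 lbf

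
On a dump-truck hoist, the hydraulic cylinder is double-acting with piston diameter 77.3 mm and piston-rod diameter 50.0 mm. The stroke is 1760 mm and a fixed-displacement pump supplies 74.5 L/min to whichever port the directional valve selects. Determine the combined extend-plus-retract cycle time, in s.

Cap-side area A_cap = π/4 × (77.3 mm)² = 4693 mm^2
Rod-side annular area A_ann = π/4 × (77.3² − 50.0²) = 2729 mm^2
t_ext = A_cap·L/Q = 6.652 s
t_ret = A_ann·L/Q = 3.869 s
t_cycle = t_ext + t_ret

t ≈ 10.5 s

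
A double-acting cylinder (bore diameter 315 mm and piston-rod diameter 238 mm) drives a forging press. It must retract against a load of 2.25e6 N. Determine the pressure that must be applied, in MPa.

Rod-side annular area A_ann = π/4 × (315² − 238²) = 33440 mm^2
Retraction: pressure acts on the annular area.
P = F / A = 2.25e6 N / A

P ≈ 67.3 MPa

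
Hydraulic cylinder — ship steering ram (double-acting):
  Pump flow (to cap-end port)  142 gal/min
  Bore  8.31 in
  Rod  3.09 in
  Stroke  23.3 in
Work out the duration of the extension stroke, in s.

Cap-side area A_cap = π/4 × (8.31 in)² = 54.24 in^2
Swept volume V = A × L; t = V / Q = A·L / Q

t ≈ 2.31 s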